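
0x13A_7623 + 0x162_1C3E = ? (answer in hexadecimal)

0x29C9261

Add column by column in base 16, right to left:
  3+E = 1 carry 1
  2+3+1 = 6
  6+C = 2 carry 1
  7+1+1 = 9
  A+2 = C
  3+6 = 9
  1+1 = 2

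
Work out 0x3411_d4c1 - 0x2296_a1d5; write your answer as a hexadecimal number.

0x117b32ec

Subtract column by column in base 16:
  1-5 → c (borrow)
  c-d-1 → e (borrow)
  4-1-1 → 2
  d-a → 3
  1-6 → b (borrow)
  1-9-1 → 7 (borrow)
  4-2-1 → 1
  3-2 → 1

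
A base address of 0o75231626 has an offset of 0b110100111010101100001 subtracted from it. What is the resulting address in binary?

0o75231626 = 0b111101010011001110010110 in binary.
Subtract column by column in base 2:
  0-1 → 1 (borrow)
  1-0-1 → 0
  1-0 → 1
  0-0 → 0
  1-0 → 1
  0-1 → 1 (borrow)
  0-1-1 → 0 (borrow)
  1-0-1 → 0
  1-1 → 0
  1-0 → 1
  0-1 → 1 (borrow)
  0-0-1 → 1 (borrow)
  1-1-1 → 1 (borrow)
  1-1-1 → 1 (borrow)
  0-1-1 → 0 (borrow)
  0-0-1 → 1 (borrow)
  1-0-1 → 0
  0-1 → 1 (borrow)
  1-0-1 → 0
  0-1 → 1 (borrow)
  1-1-1 → 1 (borrow)
  1-0-1 → 0
  1-0 → 1
  1-0 → 1

0b110110101011111000110101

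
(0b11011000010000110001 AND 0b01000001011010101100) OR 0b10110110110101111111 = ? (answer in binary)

0b11110110110101111111

0b11011000010000110001 AND 0b01000001011010101100 = 0b01000000010000100000.
Then OR with 0b10110110110101111111.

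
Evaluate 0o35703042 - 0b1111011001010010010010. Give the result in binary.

0b1110011111000110010000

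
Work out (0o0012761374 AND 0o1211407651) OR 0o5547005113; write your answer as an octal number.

0o0012761374 AND 0o1211407651 = 0o0010401250.
Then OR with 0o5547005113.

0o5557405353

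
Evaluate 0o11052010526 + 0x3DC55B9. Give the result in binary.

0b1001100100001000110011100001111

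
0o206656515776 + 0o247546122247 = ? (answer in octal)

0o456424640245

Add column by column in base 8, right to left:
  6+7 = 5 carry 1
  7+4+1 = 4 carry 1
  7+2+1 = 2 carry 1
  5+2+1 = 0 carry 1
  1+2+1 = 4
  5+1 = 6
  6+6 = 4 carry 1
  5+4+1 = 2 carry 1
  6+5+1 = 4 carry 1
  6+7+1 = 6 carry 1
  0+4+1 = 5
  2+2 = 4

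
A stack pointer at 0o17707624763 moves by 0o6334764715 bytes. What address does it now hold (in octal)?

Add column by column in base 8, right to left:
  3+5 = 0 carry 1
  6+1+1 = 0 carry 1
  7+7+1 = 7 carry 1
  4+4+1 = 1 carry 1
  2+6+1 = 1 carry 1
  6+7+1 = 6 carry 1
  7+4+1 = 4 carry 1
  0+3+1 = 4
  7+3 = 2 carry 1
  7+6+1 = 6 carry 1
  1+0+1 = 2

0o26244611700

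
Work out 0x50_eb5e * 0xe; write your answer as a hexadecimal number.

0x46cdf24

Multiply each base-16 digit by 14, carrying:
  e×14 = 196 → write 4 carry 12
  5×14+12 = 82 → write 2 carry 5
  b×14+5 = 159 → write f carry 9
  e×14+9 = 205 → write d carry 12
  0×14+12 = 12 → write c
  5×14 = 70 → write 6 carry 4
  remaining carry: 4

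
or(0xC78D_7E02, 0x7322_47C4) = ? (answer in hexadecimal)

0xF7AF7FC6

OR each hex digit independently (no carries):
  C|7=F, 7|3=7, 8|2=A, D|2=F, 7|4=7, E|7=F, 0|C=C, 2|4=6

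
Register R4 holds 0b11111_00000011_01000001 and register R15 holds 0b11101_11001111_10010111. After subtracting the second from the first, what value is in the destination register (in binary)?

Subtract column by column in base 2:
  1-1 → 0
  0-1 → 1 (borrow)
  0-1-1 → 0 (borrow)
  0-0-1 → 1 (borrow)
  0-1-1 → 0 (borrow)
  0-0-1 → 1 (borrow)
  1-0-1 → 0
  0-1 → 1 (borrow)
  1-1-1 → 1 (borrow)
  1-1-1 → 1 (borrow)
  0-1-1 → 0 (borrow)
  0-1-1 → 0 (borrow)
  0-0-1 → 1 (borrow)
  0-0-1 → 1 (borrow)
  0-1-1 → 0 (borrow)
  0-1-1 → 0 (borrow)
  1-1-1 → 1 (borrow)
  1-0-1 → 0
  1-1 → 0
  1-1 → 0
  1-1 → 0

0b10011001110101010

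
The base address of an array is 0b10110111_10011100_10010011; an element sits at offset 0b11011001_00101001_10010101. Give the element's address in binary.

0b1100100001100011000101000

Add column by column in base 2, right to left:
  1+1 = 0 carry 1
  1+0+1 = 0 carry 1
  0+1+1 = 0 carry 1
  0+0+1 = 1
  1+1 = 0 carry 1
  0+0+1 = 1
  0+0 = 0
  1+1 = 0 carry 1
  0+1+1 = 0 carry 1
  0+0+1 = 1
  1+0 = 1
  1+1 = 0 carry 1
  1+0+1 = 0 carry 1
  0+1+1 = 0 carry 1
  0+0+1 = 1
  1+0 = 1
  1+1 = 0 carry 1
  1+0+1 = 0 carry 1
  1+0+1 = 0 carry 1
  0+1+1 = 0 carry 1
  1+1+1 = 1 carry 1
  1+0+1 = 0 carry 1
  0+1+1 = 0 carry 1
  1+1+1 = 1 carry 1
  final carry 1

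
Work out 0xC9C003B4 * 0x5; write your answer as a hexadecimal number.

0x3F0C01284

Multiply each base-16 digit by 5, carrying:
  4×5 = 20 → write 4 carry 1
  B×5+1 = 56 → write 8 carry 3
  3×5+3 = 18 → write 2 carry 1
  0×5+1 = 1 → write 1
  0×5 = 0 → write 0
  C×5 = 60 → write C carry 3
  9×5+3 = 48 → write 0 carry 3
  C×5+3 = 63 → write F carry 3
  remaining carry: 3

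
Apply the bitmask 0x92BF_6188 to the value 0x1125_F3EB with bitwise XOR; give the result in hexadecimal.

XOR each hex digit independently (no carries):
  1^9=8, 1^2=3, 2^B=9, 5^F=A, F^6=9, 3^1=2, E^8=6, B^8=3

0x839A9263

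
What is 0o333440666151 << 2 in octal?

0o1556203330644

2 bits is not a whole number of base-8 digits; in binary: 11011011100100000110110110001101001 << 2 = 1101101110010000011011011000110100100.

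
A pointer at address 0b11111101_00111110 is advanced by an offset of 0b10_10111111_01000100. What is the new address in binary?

0b111011110010000010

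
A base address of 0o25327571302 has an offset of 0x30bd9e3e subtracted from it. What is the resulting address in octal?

0o17250252204

0x30bd9e3e = 0o6057317076 in octal.
Subtract column by column in base 8:
  2-6 → 4 (borrow)
  0-7-1 → 0 (borrow)
  3-0-1 → 2
  1-7 → 2 (borrow)
  7-1-1 → 5
  5-3 → 2
  7-7 → 0
  2-5 → 5 (borrow)
  3-0-1 → 2
  5-6 → 7 (borrow)
  2-0-1 → 1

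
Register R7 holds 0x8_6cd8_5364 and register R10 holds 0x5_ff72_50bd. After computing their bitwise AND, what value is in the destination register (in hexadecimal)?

0x06c505024

AND each hex digit independently (no carries):
  8&5=0, 6&f=6, c&f=c, d&7=5, 8&2=0, 5&5=5, 3&0=0, 6&b=2, 4&d=4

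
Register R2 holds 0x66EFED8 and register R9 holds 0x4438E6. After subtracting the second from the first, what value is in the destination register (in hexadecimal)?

Subtract column by column in base 16:
  8-6 → 2
  D-E → F (borrow)
  E-8-1 → 5
  F-3 → C
  E-4 → A
  6-4 → 2
  6-0 → 6

0x62AC5F2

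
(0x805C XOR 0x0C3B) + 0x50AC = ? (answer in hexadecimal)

First 0x805C XOR 0x0C3B = 0x8C67.
Add column by column in base 16, right to left:
  7+C = 3 carry 1
  6+A+1 = 1 carry 1
  C+0+1 = D
  8+5 = D

0xDD13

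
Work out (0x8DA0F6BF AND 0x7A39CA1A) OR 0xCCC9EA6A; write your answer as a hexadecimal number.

0x8DA0F6BF AND 0x7A39CA1A = 0x0820C21A.
Then OR with 0xCCC9EA6A.

0xCCE9EA7A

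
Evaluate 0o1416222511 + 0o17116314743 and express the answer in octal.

0o20534537454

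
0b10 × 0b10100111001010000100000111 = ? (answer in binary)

0b101001110010100001000001110

Multiply each base-2 digit by 2, carrying:
  1×2 = 2 → write 0 carry 1
  1×2+1 = 3 → write 1 carry 1
  1×2+1 = 3 → write 1 carry 1
  0×2+1 = 1 → write 1
  0×2 = 0 → write 0
  0×2 = 0 → write 0
  0×2 = 0 → write 0
  0×2 = 0 → write 0
  1×2 = 2 → write 0 carry 1
  0×2+1 = 1 → write 1
  0×2 = 0 → write 0
  0×2 = 0 → write 0
  0×2 = 0 → write 0
  1×2 = 2 → write 0 carry 1
  0×2+1 = 1 → write 1
  1×2 = 2 → write 0 carry 1
  0×2+1 = 1 → write 1
  0×2 = 0 → write 0
  1×2 = 2 → write 0 carry 1
  1×2+1 = 3 → write 1 carry 1
  1×2+1 = 3 → write 1 carry 1
  0×2+1 = 1 → write 1
  0×2 = 0 → write 0
  1×2 = 2 → write 0 carry 1
  0×2+1 = 1 → write 1
  1×2 = 2 → write 0 carry 1
  remaining carry: 1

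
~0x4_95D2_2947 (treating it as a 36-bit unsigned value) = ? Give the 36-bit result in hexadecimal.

0xB6A2DD6B8

Each hex digit d becomes F−d:
  4→B, 9→6, 5→A, D→2, 2→D, 2→D, 9→6, 4→B, 7→8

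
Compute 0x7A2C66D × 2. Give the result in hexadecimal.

Multiply each base-16 digit by 2, carrying:
  D×2 = 26 → write A carry 1
  6×2+1 = 13 → write D
  6×2 = 12 → write C
  C×2 = 24 → write 8 carry 1
  2×2+1 = 5 → write 5
  A×2 = 20 → write 4 carry 1
  7×2+1 = 15 → write F

0xF458CDA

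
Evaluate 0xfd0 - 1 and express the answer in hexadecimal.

The trailing 1 digit is 0, so subtracting 1 borrows through: they become F and the next digit up decrements.

0xfcf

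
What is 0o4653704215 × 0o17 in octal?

Multiply each base-8 digit by 15, carrying:
  5×15 = 75 → write 3 carry 9
  1×15+9 = 24 → write 0 carry 3
  2×15+3 = 33 → write 1 carry 4
  4×15+4 = 64 → write 0 carry 8
  0×15+8 = 8 → write 0 carry 1
  7×15+1 = 106 → write 2 carry 13
  3×15+13 = 58 → write 2 carry 7
  5×15+7 = 82 → write 2 carry 10
  6×15+10 = 100 → write 4 carry 12
  4×15+12 = 72 → write 0 carry 9
  remaining carry: 11

0o110422200103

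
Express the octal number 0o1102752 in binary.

0b1001000010111101010

Each octal digit is 3 bits: 1=001 1=001 0=000 2=010 7=111 5=101 2=010.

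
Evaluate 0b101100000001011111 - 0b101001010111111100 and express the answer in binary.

0b10101001100011

Subtract column by column in base 2:
  1-0 → 1
  1-0 → 1
  1-1 → 0
  1-1 → 0
  1-1 → 0
  0-1 → 1 (borrow)
  1-1-1 → 1 (borrow)
  0-1-1 → 0 (borrow)
  0-1-1 → 0 (borrow)
  0-0-1 → 1 (borrow)
  0-1-1 → 0 (borrow)
  0-0-1 → 1 (borrow)
  0-1-1 → 0 (borrow)
  0-0-1 → 1 (borrow)
  1-0-1 → 0
  1-1 → 0
  0-0 → 0
  1-1 → 0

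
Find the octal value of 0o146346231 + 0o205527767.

0o354076220

Add column by column in base 8, right to left:
  1+7 = 0 carry 1
  3+6+1 = 2 carry 1
  2+7+1 = 2 carry 1
  6+7+1 = 6 carry 1
  4+2+1 = 7
  3+5 = 0 carry 1
  6+5+1 = 4 carry 1
  4+0+1 = 5
  1+2 = 3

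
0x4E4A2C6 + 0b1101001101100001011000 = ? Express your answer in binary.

0b101000110010111101100011110

0x4E4A2C6 = 0b100111001001010001011000110 in binary.
Add column by column in base 2, right to left:
  0+0 = 0
  1+0 = 1
  1+0 = 1
  0+1 = 1
  0+1 = 1
  0+0 = 0
  1+1 = 0 carry 1
  1+0+1 = 0 carry 1
  0+0+1 = 1
  1+0 = 1
  0+0 = 0
  0+1 = 1
  0+1 = 1
  1+0 = 1
  0+1 = 1
  1+1 = 0 carry 1
  0+0+1 = 1
  0+0 = 0
  1+1 = 0 carry 1
  0+0+1 = 1
  0+1 = 1
  1+1 = 0 carry 1
  1+0+1 = 0 carry 1
  1+0+1 = 0 carry 1
  0+0+1 = 1
  0+0 = 0
  1+0 = 1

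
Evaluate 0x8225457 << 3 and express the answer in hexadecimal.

0x4112a2b8

3 bits is not a whole number of base-16 digits; in binary: 1000001000100101010001010111 << 3 = 1000001000100101010001010111000.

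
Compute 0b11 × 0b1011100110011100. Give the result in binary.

0b100010110011010100

Multiply each base-2 digit by 3, carrying:
  0×3 = 0 → write 0
  0×3 = 0 → write 0
  1×3 = 3 → write 1 carry 1
  1×3+1 = 4 → write 0 carry 2
  1×3+2 = 5 → write 1 carry 2
  0×3+2 = 2 → write 0 carry 1
  0×3+1 = 1 → write 1
  1×3 = 3 → write 1 carry 1
  1×3+1 = 4 → write 0 carry 2
  0×3+2 = 2 → write 0 carry 1
  0×3+1 = 1 → write 1
  1×3 = 3 → write 1 carry 1
  1×3+1 = 4 → write 0 carry 2
  1×3+2 = 5 → write 1 carry 2
  0×3+2 = 2 → write 0 carry 1
  1×3+1 = 4 → write 0 carry 2
  remaining carry: 10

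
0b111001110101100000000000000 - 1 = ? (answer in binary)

0b111001110101011111111111111

The trailing 14 digits are 0, so subtracting 1 borrows through: they become 1 and the next digit up decrements.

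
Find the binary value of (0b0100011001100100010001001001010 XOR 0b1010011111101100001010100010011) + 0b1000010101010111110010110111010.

0b10110011011100000001110100010011

First 0b0100011001100100010001001001010 XOR 0b1010011111101100001010100010011 = 0b1110000110001000011011101011001.
Add column by column in base 2, right to left:
  1+0 = 1
  0+1 = 1
  0+0 = 0
  1+1 = 0 carry 1
  1+1+1 = 1 carry 1
  0+1+1 = 0 carry 1
  1+0+1 = 0 carry 1
  0+1+1 = 0 carry 1
  1+1+1 = 1 carry 1
  1+0+1 = 0 carry 1
  1+1+1 = 1 carry 1
  0+0+1 = 1
  1+0 = 1
  1+1 = 0 carry 1
  0+1+1 = 0 carry 1
  0+1+1 = 0 carry 1
  0+1+1 = 0 carry 1
  0+1+1 = 0 carry 1
  1+0+1 = 0 carry 1
  0+1+1 = 0 carry 1
  0+0+1 = 1
  0+1 = 1
  1+0 = 1
  1+1 = 0 carry 1
  0+0+1 = 1
  0+1 = 1
  0+0 = 0
  0+0 = 0
  1+0 = 1
  1+0 = 1
  1+1 = 0 carry 1
  final carry 1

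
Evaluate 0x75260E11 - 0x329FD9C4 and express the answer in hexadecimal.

Subtract column by column in base 16:
  1-4 → D (borrow)
  1-C-1 → 4 (borrow)
  E-9-1 → 4
  0-D → 3 (borrow)
  6-F-1 → 6 (borrow)
  2-9-1 → 8 (borrow)
  5-2-1 → 2
  7-3 → 4

0x4286344D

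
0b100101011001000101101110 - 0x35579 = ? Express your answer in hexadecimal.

0x923BF5

0b100101011001000101101110 = 0x95916E in hexadecimal.
Subtract column by column in base 16:
  E-9 → 5
  6-7 → F (borrow)
  1-5-1 → B (borrow)
  9-5-1 → 3
  5-3 → 2
  9-0 → 9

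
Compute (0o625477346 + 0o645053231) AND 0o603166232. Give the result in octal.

0o402142032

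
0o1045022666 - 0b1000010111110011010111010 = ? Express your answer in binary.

0b111100010000011111011111100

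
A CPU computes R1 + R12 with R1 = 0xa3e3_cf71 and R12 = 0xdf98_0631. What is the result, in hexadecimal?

0x1837bd5a2

Add column by column in base 16, right to left:
  1+1 = 2
  7+3 = a
  f+6 = 5 carry 1
  c+0+1 = d
  3+8 = b
  e+9 = 7 carry 1
  3+f+1 = 3 carry 1
  a+d+1 = 8 carry 1
  final carry 1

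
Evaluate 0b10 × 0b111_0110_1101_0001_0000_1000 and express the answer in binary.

Multiply each base-2 digit by 2, carrying:
  0×2 = 0 → write 0
  0×2 = 0 → write 0
  0×2 = 0 → write 0
  1×2 = 2 → write 0 carry 1
  0×2+1 = 1 → write 1
  0×2 = 0 → write 0
  0×2 = 0 → write 0
  0×2 = 0 → write 0
  1×2 = 2 → write 0 carry 1
  0×2+1 = 1 → write 1
  0×2 = 0 → write 0
  0×2 = 0 → write 0
  1×2 = 2 → write 0 carry 1
  0×2+1 = 1 → write 1
  1×2 = 2 → write 0 carry 1
  1×2+1 = 3 → write 1 carry 1
  0×2+1 = 1 → write 1
  1×2 = 2 → write 0 carry 1
  1×2+1 = 3 → write 1 carry 1
  0×2+1 = 1 → write 1
  1×2 = 2 → write 0 carry 1
  1×2+1 = 3 → write 1 carry 1
  1×2+1 = 3 → write 1 carry 1
  remaining carry: 1

0b111011011010001000010000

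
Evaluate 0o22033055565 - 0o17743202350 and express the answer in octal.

0o2067653215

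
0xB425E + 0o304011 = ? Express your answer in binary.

0b11001100101001100111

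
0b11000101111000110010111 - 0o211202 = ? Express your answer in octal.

0o30357425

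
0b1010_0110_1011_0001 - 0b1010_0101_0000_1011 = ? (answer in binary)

Subtract column by column in base 2:
  1-1 → 0
  0-1 → 1 (borrow)
  0-0-1 → 1 (borrow)
  0-1-1 → 0 (borrow)
  1-0-1 → 0
  1-0 → 1
  0-0 → 0
  1-0 → 1
  0-1 → 1 (borrow)
  1-0-1 → 0
  1-1 → 0
  0-0 → 0
  0-0 → 0
  1-1 → 0
  0-0 → 0
  1-1 → 0

0b110100110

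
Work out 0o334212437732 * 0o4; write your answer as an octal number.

0o1561052177550

Multiply each base-8 digit by 4, carrying:
  2×4 = 8 → write 0 carry 1
  3×4+1 = 13 → write 5 carry 1
  7×4+1 = 29 → write 5 carry 3
  7×4+3 = 31 → write 7 carry 3
  3×4+3 = 15 → write 7 carry 1
  4×4+1 = 17 → write 1 carry 2
  2×4+2 = 10 → write 2 carry 1
  1×4+1 = 5 → write 5
  2×4 = 8 → write 0 carry 1
  4×4+1 = 17 → write 1 carry 2
  3×4+2 = 14 → write 6 carry 1
  3×4+1 = 13 → write 5 carry 1
  remaining carry: 1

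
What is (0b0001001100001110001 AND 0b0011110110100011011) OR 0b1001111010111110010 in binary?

0b0001001100001110001 AND 0b0011110110100011011 = 0b0001000100000010001.
Then OR with 0b1001111010111110010.

0b1001111110111110011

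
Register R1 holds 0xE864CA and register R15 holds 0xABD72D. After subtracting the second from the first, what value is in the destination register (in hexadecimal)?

Subtract column by column in base 16:
  A-D → D (borrow)
  C-2-1 → 9
  4-7 → D (borrow)
  6-D-1 → 8 (borrow)
  8-B-1 → C (borrow)
  E-A-1 → 3

0x3C8D9D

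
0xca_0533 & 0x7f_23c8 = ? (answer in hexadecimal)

0x4a0100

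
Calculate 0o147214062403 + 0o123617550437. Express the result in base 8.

Add column by column in base 8, right to left:
  3+7 = 2 carry 1
  0+3+1 = 4
  4+4 = 0 carry 1
  2+0+1 = 3
  6+5 = 3 carry 1
  0+5+1 = 6
  4+7 = 3 carry 1
  1+1+1 = 3
  2+6 = 0 carry 1
  7+3+1 = 3 carry 1
  4+2+1 = 7
  1+1 = 2

0o273033633042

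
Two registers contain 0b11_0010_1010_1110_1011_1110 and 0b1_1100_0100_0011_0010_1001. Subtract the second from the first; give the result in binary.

0b101100110101110010101

Subtract column by column in base 2:
  0-1 → 1 (borrow)
  1-0-1 → 0
  1-0 → 1
  1-1 → 0
  1-0 → 1
  1-1 → 0
  0-0 → 0
  1-0 → 1
  0-1 → 1 (borrow)
  1-1-1 → 1 (borrow)
  1-0-1 → 0
  1-0 → 1
  0-0 → 0
  1-0 → 1
  0-1 → 1 (borrow)
  1-0-1 → 0
  0-0 → 0
  1-0 → 1
  0-1 → 1 (borrow)
  0-1-1 → 0 (borrow)
  1-1-1 → 1 (borrow)
  1-0-1 → 0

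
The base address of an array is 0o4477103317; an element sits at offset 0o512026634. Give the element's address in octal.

0o5211132153

Add column by column in base 8, right to left:
  7+4 = 3 carry 1
  1+3+1 = 5
  3+6 = 1 carry 1
  3+6+1 = 2 carry 1
  0+2+1 = 3
  1+0 = 1
  7+2 = 1 carry 1
  7+1+1 = 1 carry 1
  4+5+1 = 2 carry 1
  4+0+1 = 5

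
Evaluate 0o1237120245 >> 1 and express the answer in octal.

0o517450122

1 bits is not a whole number of base-8 digits; in binary: 1010011111001010000010100101 >> 1 = 101001111100101000001010010.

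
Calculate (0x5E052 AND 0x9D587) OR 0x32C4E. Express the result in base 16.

0x3EC4E

0x5E052 AND 0x9D587 = 0x1C002.
Then OR with 0x32C4E.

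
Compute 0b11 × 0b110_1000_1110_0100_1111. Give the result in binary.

0b100111010101011101101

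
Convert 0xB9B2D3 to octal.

0o56331323

Expand each hex digit to 4 bits: B=1011 9=1001 B=1011 2=0010 D=1101 3=0011.
Group the bits in threes: 101 110 011 011 001 011 010 011 → 56331323.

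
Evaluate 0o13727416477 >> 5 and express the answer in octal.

5 bits is not a whole number of base-8 digits; in binary: 1011111010111100001110100111111 >> 5 = 10111110101111000011101001.

0o276570351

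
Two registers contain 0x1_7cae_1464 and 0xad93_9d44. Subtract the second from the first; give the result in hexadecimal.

0xcf1a7720

Subtract column by column in base 16:
  4-4 → 0
  6-4 → 2
  4-d → 7 (borrow)
  1-9-1 → 7 (borrow)
  e-3-1 → a
  a-9 → 1
  c-d → f (borrow)
  7-a-1 → c (borrow)
  1-0-1 → 0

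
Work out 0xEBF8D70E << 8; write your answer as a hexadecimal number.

Shifting left by 8 bits = 2 hex digits: append 2 zeros.

0xEBF8D70E00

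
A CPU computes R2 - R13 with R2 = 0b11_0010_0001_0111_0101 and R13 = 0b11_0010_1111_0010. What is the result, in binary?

Subtract column by column in base 2:
  1-0 → 1
  0-1 → 1 (borrow)
  1-0-1 → 0
  0-0 → 0
  1-1 → 0
  1-1 → 0
  1-1 → 0
  0-1 → 1 (borrow)
  1-0-1 → 0
  0-1 → 1 (borrow)
  0-0-1 → 1 (borrow)
  0-0-1 → 1 (borrow)
  0-1-1 → 0 (borrow)
  1-1-1 → 1 (borrow)
  0-0-1 → 1 (borrow)
  0-0-1 → 1 (borrow)
  1-0-1 → 0
  1-0 → 1

0b101110111010000011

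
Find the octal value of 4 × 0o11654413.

0o47262054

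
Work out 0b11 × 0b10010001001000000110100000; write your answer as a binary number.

0b110110011011000010011100000

Multiply each base-2 digit by 3, carrying:
  0×3 = 0 → write 0
  0×3 = 0 → write 0
  0×3 = 0 → write 0
  0×3 = 0 → write 0
  0×3 = 0 → write 0
  1×3 = 3 → write 1 carry 1
  0×3+1 = 1 → write 1
  1×3 = 3 → write 1 carry 1
  1×3+1 = 4 → write 0 carry 2
  0×3+2 = 2 → write 0 carry 1
  0×3+1 = 1 → write 1
  0×3 = 0 → write 0
  0×3 = 0 → write 0
  0×3 = 0 → write 0
  0×3 = 0 → write 0
  1×3 = 3 → write 1 carry 1
  0×3+1 = 1 → write 1
  0×3 = 0 → write 0
  1×3 = 3 → write 1 carry 1
  0×3+1 = 1 → write 1
  0×3 = 0 → write 0
  0×3 = 0 → write 0
  1×3 = 3 → write 1 carry 1
  0×3+1 = 1 → write 1
  0×3 = 0 → write 0
  1×3 = 3 → write 1 carry 1
  remaining carry: 1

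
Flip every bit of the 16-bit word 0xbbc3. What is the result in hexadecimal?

0x443c

Each hex digit d becomes f−d:
  b→4, b→4, c→3, 3→c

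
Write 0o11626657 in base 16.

0x272DAF

Each octal digit is 3 bits: 1=001 1=001 6=110 2=010 6=110 6=110 5=101 7=111.
Group the bits into nibbles: 0010 0111 0010 1101 1010 1111 → 272DAF.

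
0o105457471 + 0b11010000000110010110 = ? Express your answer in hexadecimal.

0o105457471 = 0x1165f39 in hexadecimal.
0b11010000000110010110 = 0xd0196 in hexadecimal.
Add column by column in base 16, right to left:
  9+6 = f
  3+9 = c
  f+1 = 0 carry 1
  5+0+1 = 6
  6+d = 3 carry 1
  1+0+1 = 2
  1+0 = 1

0x12360cf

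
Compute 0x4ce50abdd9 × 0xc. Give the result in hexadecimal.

0x39abc80e62c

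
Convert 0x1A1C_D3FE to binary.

0b11010000111001101001111111110

Expand each hex digit to 4 bits: 1=0001 A=1010 1=0001 C=1100 D=1101 3=0011 F=1111 E=1110.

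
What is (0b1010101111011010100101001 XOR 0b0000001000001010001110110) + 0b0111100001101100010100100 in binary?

0b10010001000111101000000011

First 0b1010101111011010100101001 XOR 0b0000001000001010001110110 = 0b1010100111010000101011111.
Add column by column in base 2, right to left:
  1+0 = 1
  1+0 = 1
  1+1 = 0 carry 1
  1+0+1 = 0 carry 1
  1+0+1 = 0 carry 1
  0+1+1 = 0 carry 1
  1+0+1 = 0 carry 1
  0+1+1 = 0 carry 1
  1+0+1 = 0 carry 1
  0+0+1 = 1
  0+0 = 0
  0+1 = 1
  0+1 = 1
  1+0 = 1
  0+1 = 1
  1+1 = 0 carry 1
  1+0+1 = 0 carry 1
  1+0+1 = 0 carry 1
  0+0+1 = 1
  0+0 = 0
  1+1 = 0 carry 1
  0+1+1 = 0 carry 1
  1+1+1 = 1 carry 1
  0+1+1 = 0 carry 1
  1+0+1 = 0 carry 1
  final carry 1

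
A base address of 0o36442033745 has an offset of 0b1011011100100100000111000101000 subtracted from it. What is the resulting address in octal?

0o23075424675

0b1011011100100100000111000101000 = 0o13344407050 in octal.
Subtract column by column in base 8:
  5-0 → 5
  4-5 → 7 (borrow)
  7-0-1 → 6
  3-7 → 4 (borrow)
  3-0-1 → 2
  0-4 → 4 (borrow)
  2-4-1 → 5 (borrow)
  4-4-1 → 7 (borrow)
  4-3-1 → 0
  6-3 → 3
  3-1 → 2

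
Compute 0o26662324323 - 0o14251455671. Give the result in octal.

Subtract column by column in base 8:
  3-1 → 2
  2-7 → 3 (borrow)
  3-6-1 → 4 (borrow)
  4-5-1 → 6 (borrow)
  2-5-1 → 4 (borrow)
  3-4-1 → 6 (borrow)
  2-1-1 → 0
  6-5 → 1
  6-2 → 4
  6-4 → 2
  2-1 → 1

0o12410646432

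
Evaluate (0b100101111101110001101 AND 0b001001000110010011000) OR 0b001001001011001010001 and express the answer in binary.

0b1001001111011011001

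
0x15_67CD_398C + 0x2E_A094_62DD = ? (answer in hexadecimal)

0x4408619C69

Add column by column in base 16, right to left:
  C+D = 9 carry 1
  8+D+1 = 6 carry 1
  9+2+1 = C
  3+6 = 9
  D+4 = 1 carry 1
  C+9+1 = 6 carry 1
  7+0+1 = 8
  6+A = 0 carry 1
  5+E+1 = 4 carry 1
  1+2+1 = 4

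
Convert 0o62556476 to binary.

0b110010101101110100111110

Each octal digit is 3 bits: 6=110 2=010 5=101 5=101 6=110 4=100 7=111 6=110.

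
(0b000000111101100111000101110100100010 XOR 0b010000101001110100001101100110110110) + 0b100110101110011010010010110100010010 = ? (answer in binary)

0b110111000010101101011011000110100110

First 0b000000111101100111000101110100100010 XOR 0b010000101001110100001101100110110110 = 0b010000010100010011001000010010010100.
Add column by column in base 2, right to left:
  0+0 = 0
  0+1 = 1
  1+0 = 1
  0+0 = 0
  1+1 = 0 carry 1
  0+0+1 = 1
  0+0 = 0
  1+0 = 1
  0+1 = 1
  0+0 = 0
  1+1 = 0 carry 1
  0+1+1 = 0 carry 1
  0+0+1 = 1
  0+1 = 1
  0+0 = 0
  1+0 = 1
  0+1 = 1
  0+0 = 0
  1+0 = 1
  1+1 = 0 carry 1
  0+0+1 = 1
  0+1 = 1
  1+1 = 0 carry 1
  0+0+1 = 1
  0+0 = 0
  0+1 = 1
  1+1 = 0 carry 1
  0+1+1 = 0 carry 1
  1+0+1 = 0 carry 1
  0+1+1 = 0 carry 1
  0+0+1 = 1
  0+1 = 1
  0+1 = 1
  0+0 = 0
  1+0 = 1
  0+1 = 1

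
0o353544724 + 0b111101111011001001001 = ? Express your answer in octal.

0o363340035

0b111101111011001001001 = 0o7573111 in octal.
Add column by column in base 8, right to left:
  4+1 = 5
  2+1 = 3
  7+1 = 0 carry 1
  4+3+1 = 0 carry 1
  4+7+1 = 4 carry 1
  5+5+1 = 3 carry 1
  3+7+1 = 3 carry 1
  5+0+1 = 6
  3+0 = 3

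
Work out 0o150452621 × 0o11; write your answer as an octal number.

Multiply each base-8 digit by 9, carrying:
  1×9 = 9 → write 1 carry 1
  2×9+1 = 19 → write 3 carry 2
  6×9+2 = 56 → write 0 carry 7
  2×9+7 = 25 → write 1 carry 3
  5×9+3 = 48 → write 0 carry 6
  4×9+6 = 42 → write 2 carry 5
  0×9+5 = 5 → write 5
  5×9 = 45 → write 5 carry 5
  1×9+5 = 14 → write 6 carry 1
  remaining carry: 1

0o1655201031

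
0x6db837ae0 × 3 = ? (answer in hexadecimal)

Multiply each base-16 digit by 3, carrying:
  0×3 = 0 → write 0
  e×3 = 42 → write a carry 2
  a×3+2 = 32 → write 0 carry 2
  7×3+2 = 23 → write 7 carry 1
  3×3+1 = 10 → write a
  8×3 = 24 → write 8 carry 1
  b×3+1 = 34 → write 2 carry 2
  d×3+2 = 41 → write 9 carry 2
  6×3+2 = 20 → write 4 carry 1
  remaining carry: 1

0x14928a70a0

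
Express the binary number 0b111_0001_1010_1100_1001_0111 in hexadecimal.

0x71AC97

Group the bits into nibbles: 0111 0001 1010 1100 1001 0111 → 71AC97.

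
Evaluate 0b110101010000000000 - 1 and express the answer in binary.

The trailing 10 digits are 0, so subtracting 1 borrows through: they become 1 and the next digit up decrements.

0b110101001111111111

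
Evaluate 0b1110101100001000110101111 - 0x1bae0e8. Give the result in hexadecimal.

0x1b30c7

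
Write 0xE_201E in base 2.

0b11100010000000011110

Expand each hex digit to 4 bits: E=1110 2=0010 0=0000 1=0001 E=1110.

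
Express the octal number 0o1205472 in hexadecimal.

Each octal digit is 3 bits: 1=001 2=010 0=000 5=101 4=100 7=111 2=010.
Group the bits into nibbles: 0101 0000 1011 0011 1010 → 50b3a.

0x50b3a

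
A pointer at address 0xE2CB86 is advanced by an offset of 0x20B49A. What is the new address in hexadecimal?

0x1038020

Add column by column in base 16, right to left:
  6+A = 0 carry 1
  8+9+1 = 2 carry 1
  B+4+1 = 0 carry 1
  C+B+1 = 8 carry 1
  2+0+1 = 3
  E+2 = 0 carry 1
  final carry 1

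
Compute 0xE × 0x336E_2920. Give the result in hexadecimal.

Multiply each base-16 digit by 14, carrying:
  0×14 = 0 → write 0
  2×14 = 28 → write C carry 1
  9×14+1 = 127 → write F carry 7
  2×14+7 = 35 → write 3 carry 2
  E×14+2 = 198 → write 6 carry 12
  6×14+12 = 96 → write 0 carry 6
  3×14+6 = 48 → write 0 carry 3
  3×14+3 = 45 → write D carry 2
  remaining carry: 2

0x2D0063FC0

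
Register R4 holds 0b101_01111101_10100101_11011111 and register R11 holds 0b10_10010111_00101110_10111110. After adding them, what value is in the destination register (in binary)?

Add column by column in base 2, right to left:
  1+0 = 1
  1+1 = 0 carry 1
  1+1+1 = 1 carry 1
  1+1+1 = 1 carry 1
  1+1+1 = 1 carry 1
  0+1+1 = 0 carry 1
  1+0+1 = 0 carry 1
  1+1+1 = 1 carry 1
  1+0+1 = 0 carry 1
  0+1+1 = 0 carry 1
  1+1+1 = 1 carry 1
  0+1+1 = 0 carry 1
  0+0+1 = 1
  1+1 = 0 carry 1
  0+0+1 = 1
  1+0 = 1
  1+1 = 0 carry 1
  0+1+1 = 0 carry 1
  1+1+1 = 1 carry 1
  1+0+1 = 0 carry 1
  1+1+1 = 1 carry 1
  1+0+1 = 0 carry 1
  1+0+1 = 0 carry 1
  0+1+1 = 0 carry 1
  1+0+1 = 0 carry 1
  0+1+1 = 0 carry 1
  1+0+1 = 0 carry 1
  final carry 1

0b1000000101001101010010011101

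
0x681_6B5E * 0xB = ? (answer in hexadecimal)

Multiply each base-16 digit by 11, carrying:
  E×11 = 154 → write A carry 9
  5×11+9 = 64 → write 0 carry 4
  B×11+4 = 125 → write D carry 7
  6×11+7 = 73 → write 9 carry 4
  1×11+4 = 15 → write F
  8×11 = 88 → write 8 carry 5
  6×11+5 = 71 → write 7 carry 4
  remaining carry: 4

0x478F9D0A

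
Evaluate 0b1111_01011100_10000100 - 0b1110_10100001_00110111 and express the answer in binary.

0b1011101101001101

Subtract column by column in base 2:
  0-1 → 1 (borrow)
  0-1-1 → 0 (borrow)
  1-1-1 → 1 (borrow)
  0-0-1 → 1 (borrow)
  0-1-1 → 0 (borrow)
  0-1-1 → 0 (borrow)
  0-0-1 → 1 (borrow)
  1-0-1 → 0
  0-1 → 1 (borrow)
  0-0-1 → 1 (borrow)
  1-0-1 → 0
  1-0 → 1
  1-0 → 1
  0-1 → 1 (borrow)
  1-0-1 → 0
  0-1 → 1 (borrow)
  1-0-1 → 0
  1-1 → 0
  1-1 → 0
  1-1 → 0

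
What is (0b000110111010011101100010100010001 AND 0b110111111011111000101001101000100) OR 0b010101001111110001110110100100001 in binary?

0b000110111010011101100010100010001 AND 0b110111111011111000101001101000100 = 0b000110111010011000100000100000000.
Then OR with 0b010101001111110001110110100100001.

0b10111111111111001110110100100001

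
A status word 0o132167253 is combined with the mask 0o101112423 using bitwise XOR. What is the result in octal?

0o033075670

XOR each oct digit independently (no carries):
  1^1=0, 3^0=3, 2^1=3, 1^1=0, 6^1=7, 7^2=5, 2^4=6, 5^2=7, 3^3=0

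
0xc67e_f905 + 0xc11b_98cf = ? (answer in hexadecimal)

0x1879a91d4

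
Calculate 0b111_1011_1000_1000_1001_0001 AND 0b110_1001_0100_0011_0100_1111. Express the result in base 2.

0b11010010000000000000001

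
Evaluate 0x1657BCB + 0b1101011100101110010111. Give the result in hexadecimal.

0b1101011100101110010111 = 0x35CB97 in hexadecimal.
Add column by column in base 16, right to left:
  B+7 = 2 carry 1
  C+9+1 = 6 carry 1
  B+B+1 = 7 carry 1
  7+C+1 = 4 carry 1
  5+5+1 = B
  6+3 = 9
  1+0 = 1

0x19B4762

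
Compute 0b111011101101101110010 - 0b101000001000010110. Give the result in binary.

Subtract column by column in base 2:
  0-0 → 0
  1-1 → 0
  0-1 → 1 (borrow)
  0-0-1 → 1 (borrow)
  1-1-1 → 1 (borrow)
  1-0-1 → 0
  1-0 → 1
  0-0 → 0
  1-0 → 1
  1-1 → 0
  0-0 → 0
  1-0 → 1
  1-0 → 1
  0-0 → 0
  1-0 → 1
  1-1 → 0
  1-0 → 1
  0-1 → 1 (borrow)
  1-0-1 → 0
  1-0 → 1
  1-0 → 1

0b110110101100101011100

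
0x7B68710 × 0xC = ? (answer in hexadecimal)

0x5C8E54C0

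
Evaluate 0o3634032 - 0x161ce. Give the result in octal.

0x161ce = 0o260716 in octal.
Subtract column by column in base 8:
  2-6 → 4 (borrow)
  3-1-1 → 1
  0-7 → 1 (borrow)
  4-0-1 → 3
  3-6 → 5 (borrow)
  6-2-1 → 3
  3-0 → 3

0o3353114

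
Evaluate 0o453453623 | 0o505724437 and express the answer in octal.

OR each oct digit independently (no carries):
  4|5=5, 5|0=5, 3|5=7, 4|7=7, 5|2=7, 3|4=7, 6|4=6, 2|3=3, 3|7=7

0o557777637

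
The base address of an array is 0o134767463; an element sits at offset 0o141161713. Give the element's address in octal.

0o276151376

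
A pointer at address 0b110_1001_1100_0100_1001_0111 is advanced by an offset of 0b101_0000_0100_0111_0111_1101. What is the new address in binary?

Add column by column in base 2, right to left:
  1+1 = 0 carry 1
  1+0+1 = 0 carry 1
  1+1+1 = 1 carry 1
  0+1+1 = 0 carry 1
  1+1+1 = 1 carry 1
  0+1+1 = 0 carry 1
  0+1+1 = 0 carry 1
  1+0+1 = 0 carry 1
  0+1+1 = 0 carry 1
  0+1+1 = 0 carry 1
  1+1+1 = 1 carry 1
  0+0+1 = 1
  0+0 = 0
  0+0 = 0
  1+1 = 0 carry 1
  1+0+1 = 0 carry 1
  1+0+1 = 0 carry 1
  0+0+1 = 1
  0+0 = 0
  1+0 = 1
  0+1 = 1
  1+0 = 1
  1+1 = 0 carry 1
  final carry 1

0b101110100000110000010100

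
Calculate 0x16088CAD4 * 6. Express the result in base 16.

Multiply each base-16 digit by 6, carrying:
  4×6 = 24 → write 8 carry 1
  D×6+1 = 79 → write F carry 4
  A×6+4 = 64 → write 0 carry 4
  C×6+4 = 76 → write C carry 4
  8×6+4 = 52 → write 4 carry 3
  8×6+3 = 51 → write 3 carry 3
  0×6+3 = 3 → write 3
  6×6 = 36 → write 4 carry 2
  1×6+2 = 8 → write 8

0x84334C0F8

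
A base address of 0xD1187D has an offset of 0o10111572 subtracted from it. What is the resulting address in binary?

0xD1187D = 0b110100010001100001111101 in binary.
0o10111572 = 0b1000001001001101111010 in binary.
Subtract column by column in base 2:
  1-0 → 1
  0-1 → 1 (borrow)
  1-0-1 → 0
  1-1 → 0
  1-1 → 0
  1-1 → 0
  1-1 → 0
  0-0 → 0
  0-1 → 1 (borrow)
  0-1-1 → 0 (borrow)
  0-0-1 → 1 (borrow)
  1-0-1 → 0
  1-1 → 0
  0-0 → 0
  0-0 → 0
  0-1 → 1 (borrow)
  1-0-1 → 0
  0-0 → 0
  0-0 → 0
  0-0 → 0
  1-0 → 1
  0-1 → 1 (borrow)
  1-0-1 → 0
  1-0 → 1

0b101100001000010100000011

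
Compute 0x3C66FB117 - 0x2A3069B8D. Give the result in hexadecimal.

0x12369158A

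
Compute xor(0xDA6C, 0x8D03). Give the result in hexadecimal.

0x576F

XOR each hex digit independently (no carries):
  D^8=5, A^D=7, 6^0=6, C^3=F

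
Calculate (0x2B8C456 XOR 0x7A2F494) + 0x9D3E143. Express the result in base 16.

0xEEE1205

First 0x2B8C456 XOR 0x7A2F494 = 0x51A30C2.
Add column by column in base 16, right to left:
  2+3 = 5
  C+4 = 0 carry 1
  0+1+1 = 2
  3+E = 1 carry 1
  A+3+1 = E
  1+D = E
  5+9 = E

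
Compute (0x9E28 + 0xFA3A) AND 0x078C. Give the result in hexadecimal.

Add column by column in base 16, right to left:
  8+A = 2 carry 1
  2+3+1 = 6
  E+A = 8 carry 1
  9+F+1 = 9 carry 1
  final carry 1
Sum = 0x19862; now AND with 0x078C:
  1&0=0, 9&0=0, 8&7=0, 6&8=0, 2&C=0

0x0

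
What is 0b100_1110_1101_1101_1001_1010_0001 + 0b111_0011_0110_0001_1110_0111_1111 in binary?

Add column by column in base 2, right to left:
  1+1 = 0 carry 1
  0+1+1 = 0 carry 1
  0+1+1 = 0 carry 1
  0+1+1 = 0 carry 1
  0+1+1 = 0 carry 1
  1+1+1 = 1 carry 1
  0+1+1 = 0 carry 1
  1+0+1 = 0 carry 1
  1+0+1 = 0 carry 1
  0+1+1 = 0 carry 1
  0+1+1 = 0 carry 1
  1+1+1 = 1 carry 1
  1+1+1 = 1 carry 1
  0+0+1 = 1
  1+0 = 1
  1+0 = 1
  1+0 = 1
  0+1 = 1
  1+1 = 0 carry 1
  1+0+1 = 0 carry 1
  0+1+1 = 0 carry 1
  1+1+1 = 1 carry 1
  1+0+1 = 0 carry 1
  1+0+1 = 0 carry 1
  0+1+1 = 0 carry 1
  0+1+1 = 0 carry 1
  1+1+1 = 1 carry 1
  final carry 1

0b1100001000111111100000100000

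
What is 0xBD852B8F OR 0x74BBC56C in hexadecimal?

OR each hex digit independently (no carries):
  B|7=F, D|4=D, 8|B=B, 5|B=F, 2|C=E, B|5=F, 8|6=E, F|C=F

0xFDBFEFEF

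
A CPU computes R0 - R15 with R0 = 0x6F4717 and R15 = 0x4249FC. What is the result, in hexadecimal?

0x2CFD1B

Subtract column by column in base 16:
  7-C → B (borrow)
  1-F-1 → 1 (borrow)
  7-9-1 → D (borrow)
  4-4-1 → F (borrow)
  F-2-1 → C
  6-4 → 2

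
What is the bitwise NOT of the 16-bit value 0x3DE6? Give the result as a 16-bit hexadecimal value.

0xC219

Each hex digit d becomes F−d:
  3→C, D→2, E→1, 6→9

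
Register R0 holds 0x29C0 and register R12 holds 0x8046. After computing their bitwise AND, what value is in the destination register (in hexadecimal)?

0x0040

AND each hex digit independently (no carries):
  2&8=0, 9&0=0, C&4=4, 0&6=0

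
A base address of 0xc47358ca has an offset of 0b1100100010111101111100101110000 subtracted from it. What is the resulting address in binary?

0xc47358ca = 0b11000100011100110101100011001010 in binary.
Subtract column by column in base 2:
  0-0 → 0
  1-0 → 1
  0-0 → 0
  1-0 → 1
  0-1 → 1 (borrow)
  0-1-1 → 0 (borrow)
  1-1-1 → 1 (borrow)
  1-0-1 → 0
  0-1 → 1 (borrow)
  0-0-1 → 1 (borrow)
  0-0-1 → 1 (borrow)
  1-1-1 → 1 (borrow)
  1-1-1 → 1 (borrow)
  0-1-1 → 0 (borrow)
  1-1-1 → 1 (borrow)
  0-1-1 → 0 (borrow)
  1-0-1 → 0
  1-1 → 0
  0-1 → 1 (borrow)
  0-1-1 → 0 (borrow)
  1-1-1 → 1 (borrow)
  1-0-1 → 0
  1-1 → 0
  0-0 → 0
  0-0 → 0
  0-0 → 0
  1-1 → 0
  0-0 → 0
  0-0 → 0
  0-1 → 1 (borrow)
  1-1-1 → 1 (borrow)
  1-0-1 → 0

0b1100000000101000101111101011010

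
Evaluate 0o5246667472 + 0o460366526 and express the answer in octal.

0o5727256220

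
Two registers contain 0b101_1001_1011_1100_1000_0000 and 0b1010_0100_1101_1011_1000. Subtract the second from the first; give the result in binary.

Subtract column by column in base 2:
  0-0 → 0
  0-0 → 0
  0-0 → 0
  0-1 → 1 (borrow)
  0-1-1 → 0 (borrow)
  0-1-1 → 0 (borrow)
  0-0-1 → 1 (borrow)
  1-1-1 → 1 (borrow)
  0-1-1 → 0 (borrow)
  0-0-1 → 1 (borrow)
  1-1-1 → 1 (borrow)
  1-1-1 → 1 (borrow)
  1-0-1 → 0
  1-0 → 1
  0-1 → 1 (borrow)
  1-0-1 → 0
  1-0 → 1
  0-1 → 1 (borrow)
  0-0-1 → 1 (borrow)
  1-1-1 → 1 (borrow)
  1-0-1 → 0
  0-0 → 0
  1-0 → 1

0b10011110110111011001000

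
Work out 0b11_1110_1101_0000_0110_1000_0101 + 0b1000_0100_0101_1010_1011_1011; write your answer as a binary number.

0b100011100010110000101000000

Add column by column in base 2, right to left:
  1+1 = 0 carry 1
  0+1+1 = 0 carry 1
  1+0+1 = 0 carry 1
  0+1+1 = 0 carry 1
  0+1+1 = 0 carry 1
  0+1+1 = 0 carry 1
  0+0+1 = 1
  1+1 = 0 carry 1
  0+0+1 = 1
  1+1 = 0 carry 1
  1+0+1 = 0 carry 1
  0+1+1 = 0 carry 1
  0+1+1 = 0 carry 1
  0+0+1 = 1
  0+1 = 1
  0+0 = 0
  1+0 = 1
  0+0 = 0
  1+1 = 0 carry 1
  1+0+1 = 0 carry 1
  0+0+1 = 1
  1+0 = 1
  1+0 = 1
  1+1 = 0 carry 1
  1+0+1 = 0 carry 1
  1+0+1 = 0 carry 1
  final carry 1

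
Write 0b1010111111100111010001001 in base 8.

Group the bits in threes: 001 010 111 111 100 111 010 001 001 → 127747211.

0o127747211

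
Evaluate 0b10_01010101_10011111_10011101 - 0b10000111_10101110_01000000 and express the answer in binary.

0b1110011011111000101011101

Subtract column by column in base 2:
  1-0 → 1
  0-0 → 0
  1-0 → 1
  1-0 → 1
  1-0 → 1
  0-0 → 0
  0-1 → 1 (borrow)
  1-0-1 → 0
  1-0 → 1
  1-1 → 0
  1-1 → 0
  1-1 → 0
  1-0 → 1
  0-1 → 1 (borrow)
  0-0-1 → 1 (borrow)
  1-1-1 → 1 (borrow)
  1-1-1 → 1 (borrow)
  0-1-1 → 0 (borrow)
  1-1-1 → 1 (borrow)
  0-0-1 → 1 (borrow)
  1-0-1 → 0
  0-0 → 0
  1-0 → 1
  0-1 → 1 (borrow)
  0-0-1 → 1 (borrow)
  1-0-1 → 0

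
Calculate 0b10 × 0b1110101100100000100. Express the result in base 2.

Multiply each base-2 digit by 2, carrying:
  0×2 = 0 → write 0
  0×2 = 0 → write 0
  1×2 = 2 → write 0 carry 1
  0×2+1 = 1 → write 1
  0×2 = 0 → write 0
  0×2 = 0 → write 0
  0×2 = 0 → write 0
  0×2 = 0 → write 0
  1×2 = 2 → write 0 carry 1
  0×2+1 = 1 → write 1
  0×2 = 0 → write 0
  1×2 = 2 → write 0 carry 1
  1×2+1 = 3 → write 1 carry 1
  0×2+1 = 1 → write 1
  1×2 = 2 → write 0 carry 1
  0×2+1 = 1 → write 1
  1×2 = 2 → write 0 carry 1
  1×2+1 = 3 → write 1 carry 1
  1×2+1 = 3 → write 1 carry 1
  remaining carry: 1

0b11101011001000001000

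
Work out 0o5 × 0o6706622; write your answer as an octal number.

0o42341732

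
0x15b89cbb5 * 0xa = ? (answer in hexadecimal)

Multiply each base-16 digit by 10, carrying:
  5×10 = 50 → write 2 carry 3
  b×10+3 = 113 → write 1 carry 7
  b×10+7 = 117 → write 5 carry 7
  c×10+7 = 127 → write f carry 7
  9×10+7 = 97 → write 1 carry 6
  8×10+6 = 86 → write 6 carry 5
  b×10+5 = 115 → write 3 carry 7
  5×10+7 = 57 → write 9 carry 3
  1×10+3 = 13 → write d

0xd9361f512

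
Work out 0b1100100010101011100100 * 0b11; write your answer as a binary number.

Multiply each base-2 digit by 3, carrying:
  0×3 = 0 → write 0
  0×3 = 0 → write 0
  1×3 = 3 → write 1 carry 1
  0×3+1 = 1 → write 1
  0×3 = 0 → write 0
  1×3 = 3 → write 1 carry 1
  1×3+1 = 4 → write 0 carry 2
  1×3+2 = 5 → write 1 carry 2
  0×3+2 = 2 → write 0 carry 1
  1×3+1 = 4 → write 0 carry 2
  0×3+2 = 2 → write 0 carry 1
  1×3+1 = 4 → write 0 carry 2
  0×3+2 = 2 → write 0 carry 1
  1×3+1 = 4 → write 0 carry 2
  0×3+2 = 2 → write 0 carry 1
  0×3+1 = 1 → write 1
  0×3 = 0 → write 0
  1×3 = 3 → write 1 carry 1
  0×3+1 = 1 → write 1
  0×3 = 0 → write 0
  1×3 = 3 → write 1 carry 1
  1×3+1 = 4 → write 0 carry 2
  remaining carry: 10

0b100101101000000010101100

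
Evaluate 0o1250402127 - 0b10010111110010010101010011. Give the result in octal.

0o1020557404

0b10010111110010010101010011 = 0o227622523 in octal.
Subtract column by column in base 8:
  7-3 → 4
  2-2 → 0
  1-5 → 4 (borrow)
  2-2-1 → 7 (borrow)
  0-2-1 → 5 (borrow)
  4-6-1 → 5 (borrow)
  0-7-1 → 0 (borrow)
  5-2-1 → 2
  2-2 → 0
  1-0 → 1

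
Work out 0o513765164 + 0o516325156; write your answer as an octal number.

Add column by column in base 8, right to left:
  4+6 = 2 carry 1
  6+5+1 = 4 carry 1
  1+1+1 = 3
  5+5 = 2 carry 1
  6+2+1 = 1 carry 1
  7+3+1 = 3 carry 1
  3+6+1 = 2 carry 1
  1+1+1 = 3
  5+5 = 2 carry 1
  final carry 1

0o1232312342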